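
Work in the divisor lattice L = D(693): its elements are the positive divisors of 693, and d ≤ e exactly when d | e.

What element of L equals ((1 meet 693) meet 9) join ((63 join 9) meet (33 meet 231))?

3

1 ∧ 693 = 1
1 ∧ 9 = 1
63 ∨ 9 = 63
33 ∧ 231 = 33
63 ∧ 33 = 3
1 ∨ 3 = 3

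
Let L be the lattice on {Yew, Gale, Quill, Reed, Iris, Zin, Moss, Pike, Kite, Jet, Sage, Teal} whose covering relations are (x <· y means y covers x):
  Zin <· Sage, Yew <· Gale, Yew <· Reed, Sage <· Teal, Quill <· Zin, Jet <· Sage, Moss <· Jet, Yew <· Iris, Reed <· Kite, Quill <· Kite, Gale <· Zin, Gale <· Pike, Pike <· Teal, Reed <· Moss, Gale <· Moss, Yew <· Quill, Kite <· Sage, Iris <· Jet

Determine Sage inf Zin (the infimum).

Zin

Common lower bounds of {Sage, Zin}: Gale, Quill, Yew, Zin.
The greatest among these is Zin.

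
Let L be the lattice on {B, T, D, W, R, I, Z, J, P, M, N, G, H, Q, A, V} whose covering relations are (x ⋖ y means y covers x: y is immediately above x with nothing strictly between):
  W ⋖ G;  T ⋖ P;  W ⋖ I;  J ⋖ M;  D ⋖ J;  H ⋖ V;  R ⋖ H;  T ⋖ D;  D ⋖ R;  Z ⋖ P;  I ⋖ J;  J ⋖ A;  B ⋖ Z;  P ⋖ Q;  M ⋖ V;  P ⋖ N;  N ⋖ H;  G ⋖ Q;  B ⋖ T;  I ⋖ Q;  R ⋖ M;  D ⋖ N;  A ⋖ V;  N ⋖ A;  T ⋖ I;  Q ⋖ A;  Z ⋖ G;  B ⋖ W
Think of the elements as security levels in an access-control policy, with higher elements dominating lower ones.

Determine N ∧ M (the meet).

D

Common lower bounds of {N, M}: B, D, T.
The greatest among these is D.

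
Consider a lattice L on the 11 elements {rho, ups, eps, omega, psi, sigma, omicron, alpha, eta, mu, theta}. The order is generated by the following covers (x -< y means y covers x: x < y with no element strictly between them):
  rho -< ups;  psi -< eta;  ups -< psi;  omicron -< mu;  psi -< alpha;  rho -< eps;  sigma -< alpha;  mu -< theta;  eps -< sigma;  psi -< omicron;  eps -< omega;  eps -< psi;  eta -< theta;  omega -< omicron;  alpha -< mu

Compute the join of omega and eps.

Common upper bounds of {omega, eps}: mu, omega, omicron, theta.
The least among these is omega.

omega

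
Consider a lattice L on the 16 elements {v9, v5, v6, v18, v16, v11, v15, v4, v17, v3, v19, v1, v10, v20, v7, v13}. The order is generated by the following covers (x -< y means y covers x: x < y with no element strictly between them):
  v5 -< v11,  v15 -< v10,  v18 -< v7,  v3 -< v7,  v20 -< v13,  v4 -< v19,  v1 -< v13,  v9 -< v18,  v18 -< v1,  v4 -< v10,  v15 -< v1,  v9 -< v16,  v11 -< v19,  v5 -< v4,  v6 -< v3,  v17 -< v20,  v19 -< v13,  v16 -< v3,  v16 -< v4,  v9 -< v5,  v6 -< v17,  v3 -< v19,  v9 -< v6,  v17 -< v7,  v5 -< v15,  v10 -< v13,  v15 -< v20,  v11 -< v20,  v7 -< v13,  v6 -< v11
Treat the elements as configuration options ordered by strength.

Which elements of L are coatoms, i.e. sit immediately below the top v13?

v1, v10, v19, v20, v7

The coatoms are exactly the elements covered by v13: v1, v10, v19, v20, v7.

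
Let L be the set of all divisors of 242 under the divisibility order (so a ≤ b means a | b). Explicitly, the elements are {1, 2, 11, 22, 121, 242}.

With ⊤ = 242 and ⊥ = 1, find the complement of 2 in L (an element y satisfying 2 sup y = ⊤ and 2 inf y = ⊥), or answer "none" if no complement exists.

Need y with 2 ∨ y = 242 and 2 ∧ y = 1.
Checking each element gives: 121.

121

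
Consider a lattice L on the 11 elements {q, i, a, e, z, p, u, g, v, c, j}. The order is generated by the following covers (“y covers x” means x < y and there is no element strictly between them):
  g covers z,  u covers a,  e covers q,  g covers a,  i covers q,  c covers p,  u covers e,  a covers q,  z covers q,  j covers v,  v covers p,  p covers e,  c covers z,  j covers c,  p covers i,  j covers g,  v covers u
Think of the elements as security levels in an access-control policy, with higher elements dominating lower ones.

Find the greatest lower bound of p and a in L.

Common lower bounds of {p, a}: q.
The greatest among these is q.

q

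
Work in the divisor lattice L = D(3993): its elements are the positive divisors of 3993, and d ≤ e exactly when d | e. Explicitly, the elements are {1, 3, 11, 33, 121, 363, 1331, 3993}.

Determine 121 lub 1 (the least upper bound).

In the divisibility order, the join is the least common multiple: lcm(121, 1) = 121.

121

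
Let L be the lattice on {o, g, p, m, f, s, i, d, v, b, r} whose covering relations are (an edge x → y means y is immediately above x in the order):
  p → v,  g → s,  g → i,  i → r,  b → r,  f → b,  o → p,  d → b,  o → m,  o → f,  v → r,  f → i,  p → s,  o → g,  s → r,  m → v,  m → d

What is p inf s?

Common lower bounds of {p, s}: o, p.
The greatest among these is p.

p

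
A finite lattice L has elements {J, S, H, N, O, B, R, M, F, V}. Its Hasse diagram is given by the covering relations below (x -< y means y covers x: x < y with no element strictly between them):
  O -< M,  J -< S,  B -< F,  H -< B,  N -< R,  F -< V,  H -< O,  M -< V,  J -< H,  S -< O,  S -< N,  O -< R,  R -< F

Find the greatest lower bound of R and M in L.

O

Common lower bounds of {R, M}: H, J, O, S.
The greatest among these is O.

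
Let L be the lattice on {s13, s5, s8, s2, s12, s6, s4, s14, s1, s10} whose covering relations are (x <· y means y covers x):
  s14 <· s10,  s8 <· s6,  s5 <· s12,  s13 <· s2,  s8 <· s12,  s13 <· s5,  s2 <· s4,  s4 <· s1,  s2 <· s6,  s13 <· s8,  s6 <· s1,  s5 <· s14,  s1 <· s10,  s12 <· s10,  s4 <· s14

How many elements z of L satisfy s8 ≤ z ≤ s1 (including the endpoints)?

The interval [s8, s1] = {s1, s6, s8}, which has 3 elements.

3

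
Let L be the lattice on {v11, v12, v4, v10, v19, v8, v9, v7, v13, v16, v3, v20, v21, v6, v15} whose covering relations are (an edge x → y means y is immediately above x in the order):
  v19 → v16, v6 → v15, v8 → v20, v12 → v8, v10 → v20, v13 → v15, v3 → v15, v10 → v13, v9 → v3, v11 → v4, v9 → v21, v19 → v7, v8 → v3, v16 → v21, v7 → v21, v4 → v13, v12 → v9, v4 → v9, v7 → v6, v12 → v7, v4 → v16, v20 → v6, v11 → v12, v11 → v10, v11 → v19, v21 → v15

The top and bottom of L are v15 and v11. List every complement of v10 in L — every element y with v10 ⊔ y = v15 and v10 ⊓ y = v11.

v16, v21, v3, v9

Need y with v10 ∨ y = v15 and v10 ∧ y = v11.
Checking each element gives: v16, v21, v3, v9.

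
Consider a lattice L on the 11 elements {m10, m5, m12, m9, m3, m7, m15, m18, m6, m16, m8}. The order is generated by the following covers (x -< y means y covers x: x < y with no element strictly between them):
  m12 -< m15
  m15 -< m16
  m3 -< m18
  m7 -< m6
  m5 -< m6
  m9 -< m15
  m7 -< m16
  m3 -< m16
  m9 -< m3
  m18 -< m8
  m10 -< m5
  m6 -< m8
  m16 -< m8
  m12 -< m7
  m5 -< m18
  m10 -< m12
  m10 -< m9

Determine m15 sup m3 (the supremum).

Common upper bounds of {m15, m3}: m16, m8.
The least among these is m16.

m16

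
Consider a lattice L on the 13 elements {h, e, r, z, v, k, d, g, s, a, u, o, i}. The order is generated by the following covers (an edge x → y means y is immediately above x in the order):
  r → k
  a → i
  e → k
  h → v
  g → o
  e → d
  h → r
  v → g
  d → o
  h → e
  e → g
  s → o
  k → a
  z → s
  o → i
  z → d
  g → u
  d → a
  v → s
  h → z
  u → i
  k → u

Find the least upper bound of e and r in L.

Common upper bounds of {e, r}: a, i, k, u.
The least among these is k.

k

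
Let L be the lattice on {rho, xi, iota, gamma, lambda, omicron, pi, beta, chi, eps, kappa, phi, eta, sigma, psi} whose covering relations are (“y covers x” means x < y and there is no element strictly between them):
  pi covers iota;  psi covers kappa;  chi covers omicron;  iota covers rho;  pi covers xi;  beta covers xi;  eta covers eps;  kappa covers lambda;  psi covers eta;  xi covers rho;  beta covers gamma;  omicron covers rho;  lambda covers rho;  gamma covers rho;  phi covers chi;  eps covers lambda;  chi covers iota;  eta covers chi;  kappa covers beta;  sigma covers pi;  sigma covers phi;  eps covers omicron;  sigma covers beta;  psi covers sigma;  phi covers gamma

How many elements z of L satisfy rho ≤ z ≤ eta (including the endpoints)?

7

The interval [rho, eta] = {chi, eps, eta, iota, lambda, omicron, rho}, which has 7 elements.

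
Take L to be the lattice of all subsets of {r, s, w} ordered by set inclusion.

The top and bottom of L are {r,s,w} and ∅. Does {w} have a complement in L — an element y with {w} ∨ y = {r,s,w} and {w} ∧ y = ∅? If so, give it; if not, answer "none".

{r,s}

Need y with {w} ∨ y = {r,s,w} and {w} ∧ y = ∅.
Checking each element gives: {r,s}.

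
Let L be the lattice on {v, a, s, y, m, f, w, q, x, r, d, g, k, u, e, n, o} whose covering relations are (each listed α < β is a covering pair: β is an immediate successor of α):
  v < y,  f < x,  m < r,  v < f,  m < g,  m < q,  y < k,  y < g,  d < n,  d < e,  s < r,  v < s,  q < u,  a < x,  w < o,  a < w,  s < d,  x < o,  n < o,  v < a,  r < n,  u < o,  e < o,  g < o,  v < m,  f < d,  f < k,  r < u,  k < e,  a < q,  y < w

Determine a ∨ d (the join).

Common upper bounds of {a, d}: o.
The least among these is o.

o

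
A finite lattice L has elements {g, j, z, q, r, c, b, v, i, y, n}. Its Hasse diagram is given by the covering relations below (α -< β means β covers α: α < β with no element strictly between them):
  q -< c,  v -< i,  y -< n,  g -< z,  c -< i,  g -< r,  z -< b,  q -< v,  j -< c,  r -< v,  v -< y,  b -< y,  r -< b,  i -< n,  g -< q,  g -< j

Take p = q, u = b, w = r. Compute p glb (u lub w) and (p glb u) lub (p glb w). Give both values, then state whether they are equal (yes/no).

u lub w = b, so p glb (u lub w) = q glb b = g.
p glb u = g and p glb w = g, so (p glb u) lub (p glb w) = g lub g = g.
Equal: yes.

g; g; yes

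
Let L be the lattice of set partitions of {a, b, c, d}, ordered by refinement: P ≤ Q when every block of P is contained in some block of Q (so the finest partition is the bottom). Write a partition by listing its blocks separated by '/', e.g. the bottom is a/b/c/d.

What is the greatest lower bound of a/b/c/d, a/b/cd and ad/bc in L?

a/b/c/d

The meet (common refinement) of a/b/c/d, a/b/cd, ad/bc intersects blocks pairwise, giving a/b/c/d.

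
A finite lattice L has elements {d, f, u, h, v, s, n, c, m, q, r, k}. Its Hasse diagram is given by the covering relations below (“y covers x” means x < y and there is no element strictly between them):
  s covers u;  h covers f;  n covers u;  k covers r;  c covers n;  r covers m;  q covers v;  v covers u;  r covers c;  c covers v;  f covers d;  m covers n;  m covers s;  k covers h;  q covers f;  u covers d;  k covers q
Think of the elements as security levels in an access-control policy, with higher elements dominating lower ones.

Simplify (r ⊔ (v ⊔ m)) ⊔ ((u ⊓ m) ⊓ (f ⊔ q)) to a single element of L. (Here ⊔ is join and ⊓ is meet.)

v ∨ m = r
r ∨ r = r
u ∧ m = u
f ∨ q = q
u ∧ q = u
r ∨ u = r

r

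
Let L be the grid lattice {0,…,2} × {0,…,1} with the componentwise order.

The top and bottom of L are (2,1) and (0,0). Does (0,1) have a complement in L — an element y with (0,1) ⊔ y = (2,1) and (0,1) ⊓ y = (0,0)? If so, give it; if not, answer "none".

(2,0)

Need y with (0,1) ∨ y = (2,1) and (0,1) ∧ y = (0,0).
Checking each element gives: (2,0).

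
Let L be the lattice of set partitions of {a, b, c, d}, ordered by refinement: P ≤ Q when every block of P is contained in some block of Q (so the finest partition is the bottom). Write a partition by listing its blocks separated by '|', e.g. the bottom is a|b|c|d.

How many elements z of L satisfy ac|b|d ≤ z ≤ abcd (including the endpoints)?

5

The interval [ac|b|d, abcd] = {abcd, abc|d, acd|b, ac|bd, ac|b|d}, which has 5 elements.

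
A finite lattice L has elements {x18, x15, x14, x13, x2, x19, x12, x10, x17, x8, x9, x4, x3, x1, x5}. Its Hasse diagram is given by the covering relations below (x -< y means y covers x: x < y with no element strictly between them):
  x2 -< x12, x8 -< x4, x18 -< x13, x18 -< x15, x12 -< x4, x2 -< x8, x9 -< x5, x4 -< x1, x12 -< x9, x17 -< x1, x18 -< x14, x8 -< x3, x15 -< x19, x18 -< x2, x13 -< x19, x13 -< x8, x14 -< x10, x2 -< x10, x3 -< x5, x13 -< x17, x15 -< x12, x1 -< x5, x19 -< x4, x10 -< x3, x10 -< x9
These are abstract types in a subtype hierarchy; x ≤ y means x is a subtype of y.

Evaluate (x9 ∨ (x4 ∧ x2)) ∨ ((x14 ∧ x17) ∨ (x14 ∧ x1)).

x9

x4 ∧ x2 = x2
x9 ∨ x2 = x9
x14 ∧ x17 = x18
x14 ∧ x1 = x18
x18 ∨ x18 = x18
x9 ∨ x18 = x9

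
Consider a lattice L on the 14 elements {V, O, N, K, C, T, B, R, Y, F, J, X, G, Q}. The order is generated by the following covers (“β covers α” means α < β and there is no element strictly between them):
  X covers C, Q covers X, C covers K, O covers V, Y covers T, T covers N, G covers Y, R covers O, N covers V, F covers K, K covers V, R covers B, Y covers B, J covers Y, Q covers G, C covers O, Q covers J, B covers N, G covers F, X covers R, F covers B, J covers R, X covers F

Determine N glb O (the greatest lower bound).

Common lower bounds of {N, O}: V.
The greatest among these is V.

V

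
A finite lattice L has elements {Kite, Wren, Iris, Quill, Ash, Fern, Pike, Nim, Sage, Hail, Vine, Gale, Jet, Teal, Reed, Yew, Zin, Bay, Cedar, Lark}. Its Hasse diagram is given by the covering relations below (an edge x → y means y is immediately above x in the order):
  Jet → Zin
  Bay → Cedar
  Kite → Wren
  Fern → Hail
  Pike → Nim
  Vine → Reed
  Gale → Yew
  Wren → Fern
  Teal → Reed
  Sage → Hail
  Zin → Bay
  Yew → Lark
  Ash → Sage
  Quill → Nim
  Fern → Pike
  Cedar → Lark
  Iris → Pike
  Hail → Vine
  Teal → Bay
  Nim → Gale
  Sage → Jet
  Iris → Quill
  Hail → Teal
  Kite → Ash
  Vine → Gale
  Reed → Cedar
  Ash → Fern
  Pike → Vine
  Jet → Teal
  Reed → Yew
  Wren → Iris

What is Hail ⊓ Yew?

Common lower bounds of {Hail, Yew}: Ash, Fern, Hail, Kite, Sage, Wren.
The greatest among these is Hail.

Hail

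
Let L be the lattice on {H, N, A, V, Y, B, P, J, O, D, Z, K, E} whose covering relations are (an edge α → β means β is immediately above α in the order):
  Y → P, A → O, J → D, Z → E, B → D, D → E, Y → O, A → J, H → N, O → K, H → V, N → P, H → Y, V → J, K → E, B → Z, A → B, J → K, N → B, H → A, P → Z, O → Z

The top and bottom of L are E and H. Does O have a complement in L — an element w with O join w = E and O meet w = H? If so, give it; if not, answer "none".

For every candidate w, either O ∨ w ≠ E or O ∧ w ≠ H; no complement exists.

none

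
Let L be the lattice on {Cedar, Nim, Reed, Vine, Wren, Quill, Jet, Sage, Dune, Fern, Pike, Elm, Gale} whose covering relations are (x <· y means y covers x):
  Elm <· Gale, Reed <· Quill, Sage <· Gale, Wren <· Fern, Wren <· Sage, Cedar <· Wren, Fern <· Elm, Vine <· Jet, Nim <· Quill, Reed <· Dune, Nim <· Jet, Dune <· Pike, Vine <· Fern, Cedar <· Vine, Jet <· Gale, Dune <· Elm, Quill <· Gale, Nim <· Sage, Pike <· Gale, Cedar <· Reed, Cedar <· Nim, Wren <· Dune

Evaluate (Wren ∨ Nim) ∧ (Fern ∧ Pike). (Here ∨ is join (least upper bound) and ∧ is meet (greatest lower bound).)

Wren

Wren ∨ Nim = Sage
Fern ∧ Pike = Wren
Sage ∧ Wren = Wren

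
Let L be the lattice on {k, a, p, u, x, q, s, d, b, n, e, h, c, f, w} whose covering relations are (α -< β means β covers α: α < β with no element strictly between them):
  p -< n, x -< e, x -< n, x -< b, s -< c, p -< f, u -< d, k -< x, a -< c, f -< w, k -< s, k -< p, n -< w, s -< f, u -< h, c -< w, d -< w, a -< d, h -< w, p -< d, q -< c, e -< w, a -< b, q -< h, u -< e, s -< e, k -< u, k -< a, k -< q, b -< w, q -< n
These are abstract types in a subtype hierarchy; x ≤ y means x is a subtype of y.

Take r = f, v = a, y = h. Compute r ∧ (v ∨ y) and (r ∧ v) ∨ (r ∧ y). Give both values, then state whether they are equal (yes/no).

v ∨ y = w, so r ∧ (v ∨ y) = f ∧ w = f.
r ∧ v = k and r ∧ y = k, so (r ∧ v) ∨ (r ∧ y) = k ∨ k = k.
Equal: no.

f; k; no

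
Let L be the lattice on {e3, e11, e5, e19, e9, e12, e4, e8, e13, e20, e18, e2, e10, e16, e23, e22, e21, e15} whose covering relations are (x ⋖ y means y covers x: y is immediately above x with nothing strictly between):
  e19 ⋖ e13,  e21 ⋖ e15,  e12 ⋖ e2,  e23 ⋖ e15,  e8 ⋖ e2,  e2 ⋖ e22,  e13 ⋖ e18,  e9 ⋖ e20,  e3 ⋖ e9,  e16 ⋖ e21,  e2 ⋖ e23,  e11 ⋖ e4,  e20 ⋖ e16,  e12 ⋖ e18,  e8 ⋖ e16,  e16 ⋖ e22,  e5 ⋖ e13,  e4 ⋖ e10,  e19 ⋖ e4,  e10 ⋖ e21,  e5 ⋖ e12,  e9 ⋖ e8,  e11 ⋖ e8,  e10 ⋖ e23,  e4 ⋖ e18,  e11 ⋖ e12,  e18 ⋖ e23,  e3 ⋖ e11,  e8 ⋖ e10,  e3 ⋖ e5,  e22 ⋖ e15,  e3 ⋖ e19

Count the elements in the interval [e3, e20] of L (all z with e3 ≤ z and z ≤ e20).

3

The interval [e3, e20] = {e20, e3, e9}, which has 3 elements.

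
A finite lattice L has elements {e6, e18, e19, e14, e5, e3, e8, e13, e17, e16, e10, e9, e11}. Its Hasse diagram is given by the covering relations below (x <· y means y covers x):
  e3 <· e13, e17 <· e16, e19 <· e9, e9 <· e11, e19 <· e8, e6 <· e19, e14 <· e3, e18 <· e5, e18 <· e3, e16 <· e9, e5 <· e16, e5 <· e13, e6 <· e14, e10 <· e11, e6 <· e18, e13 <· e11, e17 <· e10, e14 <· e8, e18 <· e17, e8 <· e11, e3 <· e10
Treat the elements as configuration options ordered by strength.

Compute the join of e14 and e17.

Common upper bounds of {e14, e17}: e10, e11.
The least among these is e10.

e10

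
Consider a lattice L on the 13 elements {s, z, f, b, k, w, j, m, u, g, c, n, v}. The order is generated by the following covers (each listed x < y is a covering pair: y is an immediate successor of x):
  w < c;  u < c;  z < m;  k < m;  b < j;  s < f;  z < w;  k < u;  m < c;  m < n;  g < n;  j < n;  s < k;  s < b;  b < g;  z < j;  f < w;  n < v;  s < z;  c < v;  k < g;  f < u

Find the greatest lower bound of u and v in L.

u

Common lower bounds of {u, v}: f, k, s, u.
The greatest among these is u.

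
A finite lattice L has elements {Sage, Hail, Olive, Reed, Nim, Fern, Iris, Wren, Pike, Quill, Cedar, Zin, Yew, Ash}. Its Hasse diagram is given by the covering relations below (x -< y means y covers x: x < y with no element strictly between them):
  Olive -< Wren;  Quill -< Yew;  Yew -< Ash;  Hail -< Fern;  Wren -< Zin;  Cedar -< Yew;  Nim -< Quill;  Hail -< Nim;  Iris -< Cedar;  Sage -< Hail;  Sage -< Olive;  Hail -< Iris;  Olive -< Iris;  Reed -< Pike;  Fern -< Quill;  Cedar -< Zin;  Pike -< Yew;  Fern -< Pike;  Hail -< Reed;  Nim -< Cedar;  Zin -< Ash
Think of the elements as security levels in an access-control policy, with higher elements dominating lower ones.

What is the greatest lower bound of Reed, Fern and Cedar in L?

Common lower bounds of {Reed, Fern, Cedar}: Hail, Sage.
The greatest among these is Hail.

Hail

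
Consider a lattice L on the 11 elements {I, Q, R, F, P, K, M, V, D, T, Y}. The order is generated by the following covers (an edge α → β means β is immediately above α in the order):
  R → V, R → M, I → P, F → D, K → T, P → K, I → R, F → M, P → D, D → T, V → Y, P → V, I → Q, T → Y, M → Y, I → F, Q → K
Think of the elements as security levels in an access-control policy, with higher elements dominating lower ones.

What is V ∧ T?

P

Common lower bounds of {V, T}: I, P.
The greatest among these is P.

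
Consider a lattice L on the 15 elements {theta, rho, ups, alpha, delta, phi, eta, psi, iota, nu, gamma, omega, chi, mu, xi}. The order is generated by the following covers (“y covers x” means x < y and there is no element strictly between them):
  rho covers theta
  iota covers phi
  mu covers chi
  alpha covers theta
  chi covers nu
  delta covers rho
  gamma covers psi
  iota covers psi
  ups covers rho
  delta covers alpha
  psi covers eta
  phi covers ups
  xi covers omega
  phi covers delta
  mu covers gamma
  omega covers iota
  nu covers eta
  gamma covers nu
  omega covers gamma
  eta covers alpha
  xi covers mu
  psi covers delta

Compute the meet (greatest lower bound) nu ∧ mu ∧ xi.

Common lower bounds of {nu, mu, xi}: alpha, eta, nu, theta.
The greatest among these is nu.

nu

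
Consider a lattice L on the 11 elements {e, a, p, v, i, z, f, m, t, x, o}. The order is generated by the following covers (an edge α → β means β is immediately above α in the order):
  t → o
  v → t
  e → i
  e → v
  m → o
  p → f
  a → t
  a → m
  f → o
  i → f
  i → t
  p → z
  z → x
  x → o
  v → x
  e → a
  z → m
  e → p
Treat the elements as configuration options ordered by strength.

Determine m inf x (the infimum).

Common lower bounds of {m, x}: e, p, z.
The greatest among these is z.

z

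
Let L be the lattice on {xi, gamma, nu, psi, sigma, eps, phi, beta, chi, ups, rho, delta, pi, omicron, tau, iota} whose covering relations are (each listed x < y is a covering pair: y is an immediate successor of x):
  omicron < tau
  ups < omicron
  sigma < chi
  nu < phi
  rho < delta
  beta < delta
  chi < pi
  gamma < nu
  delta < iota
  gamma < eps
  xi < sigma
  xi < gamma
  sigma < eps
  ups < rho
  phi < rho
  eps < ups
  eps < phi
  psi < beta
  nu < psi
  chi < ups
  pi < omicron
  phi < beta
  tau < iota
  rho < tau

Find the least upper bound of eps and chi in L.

Common upper bounds of {eps, chi}: delta, iota, omicron, rho, tau, ups.
The least among these is ups.

ups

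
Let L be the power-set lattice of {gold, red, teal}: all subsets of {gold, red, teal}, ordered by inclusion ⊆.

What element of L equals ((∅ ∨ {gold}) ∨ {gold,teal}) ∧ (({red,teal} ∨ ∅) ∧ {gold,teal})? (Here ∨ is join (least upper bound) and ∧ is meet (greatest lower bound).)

∅ ∨ {gold} = {gold}
{gold} ∨ {gold,teal} = {gold,teal}
{red,teal} ∨ ∅ = {red,teal}
{red,teal} ∧ {gold,teal} = {teal}
{gold,teal} ∧ {teal} = {teal}

{teal}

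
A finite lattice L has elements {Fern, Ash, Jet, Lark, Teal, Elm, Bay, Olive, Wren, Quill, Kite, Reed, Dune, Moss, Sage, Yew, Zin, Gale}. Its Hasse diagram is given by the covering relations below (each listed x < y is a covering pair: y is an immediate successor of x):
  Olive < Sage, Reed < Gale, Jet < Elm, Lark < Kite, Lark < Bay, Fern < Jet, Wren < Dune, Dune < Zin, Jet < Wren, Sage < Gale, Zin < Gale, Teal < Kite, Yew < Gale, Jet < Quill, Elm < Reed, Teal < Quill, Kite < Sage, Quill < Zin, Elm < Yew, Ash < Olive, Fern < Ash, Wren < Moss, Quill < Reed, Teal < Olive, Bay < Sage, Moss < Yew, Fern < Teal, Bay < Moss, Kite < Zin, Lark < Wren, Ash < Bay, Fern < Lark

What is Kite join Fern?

Common upper bounds of {Kite, Fern}: Gale, Kite, Sage, Zin.
The least among these is Kite.

Kite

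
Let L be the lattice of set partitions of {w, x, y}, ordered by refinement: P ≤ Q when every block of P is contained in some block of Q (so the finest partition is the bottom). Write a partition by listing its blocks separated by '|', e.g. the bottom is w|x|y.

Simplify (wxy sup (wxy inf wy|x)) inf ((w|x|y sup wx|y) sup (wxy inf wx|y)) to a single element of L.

wx|y

wxy ∧ wy|x = wy|x
wxy ∨ wy|x = wxy
w|x|y ∨ wx|y = wx|y
wxy ∧ wx|y = wx|y
wx|y ∨ wx|y = wx|y
wxy ∧ wx|y = wx|y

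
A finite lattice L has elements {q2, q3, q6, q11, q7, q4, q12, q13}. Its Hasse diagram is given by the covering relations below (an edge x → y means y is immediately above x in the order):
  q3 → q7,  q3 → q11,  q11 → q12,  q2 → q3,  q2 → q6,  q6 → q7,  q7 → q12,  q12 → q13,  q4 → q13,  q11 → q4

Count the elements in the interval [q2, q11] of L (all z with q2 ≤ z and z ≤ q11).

The interval [q2, q11] = {q11, q2, q3}, which has 3 elements.

3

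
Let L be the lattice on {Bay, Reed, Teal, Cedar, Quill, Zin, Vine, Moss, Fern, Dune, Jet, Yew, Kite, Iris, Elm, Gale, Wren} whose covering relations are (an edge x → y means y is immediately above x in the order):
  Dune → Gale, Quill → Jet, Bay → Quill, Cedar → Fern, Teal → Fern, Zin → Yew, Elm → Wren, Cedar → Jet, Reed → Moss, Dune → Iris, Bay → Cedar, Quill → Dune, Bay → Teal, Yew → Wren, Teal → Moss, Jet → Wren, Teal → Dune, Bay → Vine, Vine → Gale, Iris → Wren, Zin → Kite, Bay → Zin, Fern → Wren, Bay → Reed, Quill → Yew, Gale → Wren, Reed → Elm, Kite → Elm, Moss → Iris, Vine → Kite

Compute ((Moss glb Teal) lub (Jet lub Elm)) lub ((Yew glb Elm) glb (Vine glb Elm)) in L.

Moss ∧ Teal = Teal
Jet ∨ Elm = Wren
Teal ∨ Wren = Wren
Yew ∧ Elm = Zin
Vine ∧ Elm = Vine
Zin ∧ Vine = Bay
Wren ∨ Bay = Wren

Wren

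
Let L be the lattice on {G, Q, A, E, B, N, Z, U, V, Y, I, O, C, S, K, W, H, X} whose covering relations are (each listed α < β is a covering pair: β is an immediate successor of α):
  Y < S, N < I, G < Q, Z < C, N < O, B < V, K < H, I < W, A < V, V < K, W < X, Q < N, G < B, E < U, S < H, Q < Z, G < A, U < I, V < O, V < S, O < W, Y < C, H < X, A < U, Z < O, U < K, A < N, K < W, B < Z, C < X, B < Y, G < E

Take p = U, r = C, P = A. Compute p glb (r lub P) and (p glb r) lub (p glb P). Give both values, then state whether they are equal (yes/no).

r lub P = X, so p glb (r lub P) = U glb X = U.
p glb r = G and p glb P = A, so (p glb r) lub (p glb P) = G lub A = A.
Equal: no.

U; A; no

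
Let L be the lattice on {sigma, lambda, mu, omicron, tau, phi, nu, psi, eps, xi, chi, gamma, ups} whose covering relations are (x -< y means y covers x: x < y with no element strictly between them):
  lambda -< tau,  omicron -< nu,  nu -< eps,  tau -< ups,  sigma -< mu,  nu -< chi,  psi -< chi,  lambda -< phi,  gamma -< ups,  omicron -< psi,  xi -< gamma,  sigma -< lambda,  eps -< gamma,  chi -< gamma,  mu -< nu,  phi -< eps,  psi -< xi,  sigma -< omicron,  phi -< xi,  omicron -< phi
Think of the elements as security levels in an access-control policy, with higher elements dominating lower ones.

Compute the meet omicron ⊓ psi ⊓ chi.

omicron

Common lower bounds of {omicron, psi, chi}: omicron, sigma.
The greatest among these is omicron.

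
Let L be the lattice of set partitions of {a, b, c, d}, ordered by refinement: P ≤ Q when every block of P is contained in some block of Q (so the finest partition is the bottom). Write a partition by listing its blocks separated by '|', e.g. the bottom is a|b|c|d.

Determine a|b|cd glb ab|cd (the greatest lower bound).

The meet (common refinement) of a|b|cd and ab|cd intersects blocks pairwise, giving a|b|cd.

a|b|cd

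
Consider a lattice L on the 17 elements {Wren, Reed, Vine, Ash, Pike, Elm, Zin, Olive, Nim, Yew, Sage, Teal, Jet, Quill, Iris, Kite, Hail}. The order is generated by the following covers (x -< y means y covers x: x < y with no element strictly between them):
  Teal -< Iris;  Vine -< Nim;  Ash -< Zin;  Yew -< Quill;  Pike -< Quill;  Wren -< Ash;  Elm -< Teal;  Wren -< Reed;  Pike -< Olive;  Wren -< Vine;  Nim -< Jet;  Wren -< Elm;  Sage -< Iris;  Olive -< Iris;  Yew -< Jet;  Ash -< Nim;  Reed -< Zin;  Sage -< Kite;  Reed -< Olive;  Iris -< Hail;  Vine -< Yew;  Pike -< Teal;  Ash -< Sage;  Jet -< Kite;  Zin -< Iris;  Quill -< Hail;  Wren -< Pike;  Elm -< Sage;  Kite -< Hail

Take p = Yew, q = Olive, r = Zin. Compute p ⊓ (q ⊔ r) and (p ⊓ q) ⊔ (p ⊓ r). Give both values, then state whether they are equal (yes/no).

Wren; Wren; yes

q ⊔ r = Iris, so p ⊓ (q ⊔ r) = Yew ⊓ Iris = Wren.
p ⊓ q = Wren and p ⊓ r = Wren, so (p ⊓ q) ⊔ (p ⊓ r) = Wren ⊔ Wren = Wren.
Equal: yes.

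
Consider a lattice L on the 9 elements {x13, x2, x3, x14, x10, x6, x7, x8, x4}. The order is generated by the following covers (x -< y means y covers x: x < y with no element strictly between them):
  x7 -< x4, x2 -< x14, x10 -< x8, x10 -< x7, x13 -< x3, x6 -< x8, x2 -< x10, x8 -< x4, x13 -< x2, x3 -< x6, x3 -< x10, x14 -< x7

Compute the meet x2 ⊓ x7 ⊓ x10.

x2

Common lower bounds of {x2, x7, x10}: x13, x2.
The greatest among these is x2.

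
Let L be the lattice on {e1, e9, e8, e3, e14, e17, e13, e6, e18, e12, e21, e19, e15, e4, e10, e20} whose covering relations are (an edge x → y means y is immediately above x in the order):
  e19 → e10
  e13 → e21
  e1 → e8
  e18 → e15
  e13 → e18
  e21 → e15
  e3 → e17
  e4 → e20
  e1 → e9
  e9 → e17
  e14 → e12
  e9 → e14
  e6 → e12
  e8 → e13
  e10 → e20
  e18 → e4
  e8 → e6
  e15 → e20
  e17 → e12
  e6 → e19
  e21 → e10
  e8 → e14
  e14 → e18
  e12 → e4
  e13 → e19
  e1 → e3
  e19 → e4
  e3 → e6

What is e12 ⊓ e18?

e14

Common lower bounds of {e12, e18}: e1, e14, e8, e9.
The greatest among these is e14.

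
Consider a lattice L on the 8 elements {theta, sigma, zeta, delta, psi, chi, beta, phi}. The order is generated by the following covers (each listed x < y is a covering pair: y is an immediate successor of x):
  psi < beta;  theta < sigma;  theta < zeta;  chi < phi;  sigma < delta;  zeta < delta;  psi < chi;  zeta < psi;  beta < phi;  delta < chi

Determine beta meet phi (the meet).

Common lower bounds of {beta, phi}: beta, psi, theta, zeta.
The greatest among these is beta.

beta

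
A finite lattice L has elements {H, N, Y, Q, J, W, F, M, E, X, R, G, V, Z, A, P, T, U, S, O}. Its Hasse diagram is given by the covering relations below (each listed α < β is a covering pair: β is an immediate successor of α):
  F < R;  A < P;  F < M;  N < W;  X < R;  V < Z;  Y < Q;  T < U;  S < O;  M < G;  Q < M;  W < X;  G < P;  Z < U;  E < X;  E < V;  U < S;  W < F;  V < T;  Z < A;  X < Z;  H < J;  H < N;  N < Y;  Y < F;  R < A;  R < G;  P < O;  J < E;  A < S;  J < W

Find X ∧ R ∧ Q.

N

Common lower bounds of {X, R, Q}: H, N.
The greatest among these is N.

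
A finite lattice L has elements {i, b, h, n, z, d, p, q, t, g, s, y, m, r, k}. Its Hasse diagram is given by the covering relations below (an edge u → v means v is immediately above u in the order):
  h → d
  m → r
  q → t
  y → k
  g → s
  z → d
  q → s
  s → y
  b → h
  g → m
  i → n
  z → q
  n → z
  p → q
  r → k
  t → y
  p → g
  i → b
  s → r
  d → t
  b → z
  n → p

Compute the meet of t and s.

Common lower bounds of {t, s}: b, i, n, p, q, z.
The greatest among these is q.

q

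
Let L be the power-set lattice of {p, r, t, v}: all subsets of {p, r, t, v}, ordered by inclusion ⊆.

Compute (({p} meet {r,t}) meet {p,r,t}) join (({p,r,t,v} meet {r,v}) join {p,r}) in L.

{p,r,v}

{p} ∧ {r,t} = {}
{} ∧ {p,r,t} = {}
{p,r,t,v} ∧ {r,v} = {r,v}
{r,v} ∨ {p,r} = {p,r,v}
{} ∨ {p,r,v} = {p,r,v}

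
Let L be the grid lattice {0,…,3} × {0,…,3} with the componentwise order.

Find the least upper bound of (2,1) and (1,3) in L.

(2,3)

Common upper bounds of {(2,1), (1,3)}: (2,3), (3,3).
The least among these is (2,3).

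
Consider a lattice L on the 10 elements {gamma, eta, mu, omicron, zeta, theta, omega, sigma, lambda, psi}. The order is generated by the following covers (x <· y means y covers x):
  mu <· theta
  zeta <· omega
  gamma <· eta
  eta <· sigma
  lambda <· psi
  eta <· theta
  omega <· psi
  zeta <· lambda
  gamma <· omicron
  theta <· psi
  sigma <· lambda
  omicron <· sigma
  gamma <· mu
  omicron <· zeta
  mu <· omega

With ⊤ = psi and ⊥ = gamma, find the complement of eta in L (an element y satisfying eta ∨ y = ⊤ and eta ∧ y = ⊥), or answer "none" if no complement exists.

omega

Need y with eta ∨ y = psi and eta ∧ y = gamma.
Checking each element gives: omega.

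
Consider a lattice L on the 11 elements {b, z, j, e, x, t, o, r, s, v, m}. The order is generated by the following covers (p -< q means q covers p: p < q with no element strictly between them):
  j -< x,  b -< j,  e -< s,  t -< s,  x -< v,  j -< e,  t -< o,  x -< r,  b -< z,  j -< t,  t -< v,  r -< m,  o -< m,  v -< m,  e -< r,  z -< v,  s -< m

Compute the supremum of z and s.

Common upper bounds of {z, s}: m.
The least among these is m.

m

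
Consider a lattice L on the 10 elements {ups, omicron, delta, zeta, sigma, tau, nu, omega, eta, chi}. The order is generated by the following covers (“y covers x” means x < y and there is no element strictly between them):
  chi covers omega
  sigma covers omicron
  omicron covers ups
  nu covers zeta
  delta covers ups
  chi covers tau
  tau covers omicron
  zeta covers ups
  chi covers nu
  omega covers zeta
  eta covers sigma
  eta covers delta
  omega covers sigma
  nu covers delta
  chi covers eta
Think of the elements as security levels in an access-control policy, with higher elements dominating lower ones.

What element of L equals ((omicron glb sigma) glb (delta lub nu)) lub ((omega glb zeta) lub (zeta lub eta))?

chi

omicron ∧ sigma = omicron
delta ∨ nu = nu
omicron ∧ nu = ups
omega ∧ zeta = zeta
zeta ∨ eta = chi
zeta ∨ chi = chi
ups ∨ chi = chi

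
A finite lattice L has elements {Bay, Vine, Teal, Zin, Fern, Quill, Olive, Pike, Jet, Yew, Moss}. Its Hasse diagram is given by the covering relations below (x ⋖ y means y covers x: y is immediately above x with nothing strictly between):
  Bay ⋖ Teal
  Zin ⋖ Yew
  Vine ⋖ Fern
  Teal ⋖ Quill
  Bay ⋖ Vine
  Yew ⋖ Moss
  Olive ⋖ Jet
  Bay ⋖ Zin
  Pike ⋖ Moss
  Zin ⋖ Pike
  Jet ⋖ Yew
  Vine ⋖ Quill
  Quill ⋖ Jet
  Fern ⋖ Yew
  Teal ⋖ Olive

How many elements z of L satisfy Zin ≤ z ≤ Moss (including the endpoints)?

4

The interval [Zin, Moss] = {Moss, Pike, Yew, Zin}, which has 4 elements.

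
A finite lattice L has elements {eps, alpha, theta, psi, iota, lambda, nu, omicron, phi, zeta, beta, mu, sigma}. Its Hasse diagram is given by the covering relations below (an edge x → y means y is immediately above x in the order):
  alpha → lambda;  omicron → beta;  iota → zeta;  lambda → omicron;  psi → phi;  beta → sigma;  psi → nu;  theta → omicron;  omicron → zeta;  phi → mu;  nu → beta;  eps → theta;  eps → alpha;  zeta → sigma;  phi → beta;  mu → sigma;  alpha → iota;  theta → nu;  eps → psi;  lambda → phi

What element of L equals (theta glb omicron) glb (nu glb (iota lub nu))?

theta

theta ∧ omicron = theta
iota ∨ nu = sigma
nu ∧ sigma = nu
theta ∧ nu = theta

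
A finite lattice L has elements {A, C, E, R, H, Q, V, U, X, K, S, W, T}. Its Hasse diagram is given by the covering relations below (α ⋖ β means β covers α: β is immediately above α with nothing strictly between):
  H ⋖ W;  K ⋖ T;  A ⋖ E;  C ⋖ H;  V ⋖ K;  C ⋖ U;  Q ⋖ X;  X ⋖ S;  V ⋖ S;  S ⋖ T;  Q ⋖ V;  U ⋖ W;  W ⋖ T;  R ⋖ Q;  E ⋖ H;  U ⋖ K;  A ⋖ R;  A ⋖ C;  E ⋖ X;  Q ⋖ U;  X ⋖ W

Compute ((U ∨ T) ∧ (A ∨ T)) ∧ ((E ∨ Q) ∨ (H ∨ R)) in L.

U ∨ T = T
A ∨ T = T
T ∧ T = T
E ∨ Q = X
H ∨ R = W
X ∨ W = W
T ∧ W = W

W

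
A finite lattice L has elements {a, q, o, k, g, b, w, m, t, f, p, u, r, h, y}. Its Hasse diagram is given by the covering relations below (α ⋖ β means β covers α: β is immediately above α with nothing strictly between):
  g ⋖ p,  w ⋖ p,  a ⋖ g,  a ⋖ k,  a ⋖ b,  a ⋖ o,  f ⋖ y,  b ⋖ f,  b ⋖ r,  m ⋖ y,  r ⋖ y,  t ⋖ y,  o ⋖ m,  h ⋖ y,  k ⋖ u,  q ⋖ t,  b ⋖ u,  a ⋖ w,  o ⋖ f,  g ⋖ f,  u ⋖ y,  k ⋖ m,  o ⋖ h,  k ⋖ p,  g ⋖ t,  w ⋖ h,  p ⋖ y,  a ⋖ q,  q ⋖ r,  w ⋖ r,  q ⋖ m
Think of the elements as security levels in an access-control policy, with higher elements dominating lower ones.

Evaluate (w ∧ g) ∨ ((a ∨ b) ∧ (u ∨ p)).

w ∧ g = a
a ∨ b = b
u ∨ p = y
b ∧ y = b
a ∨ b = b

b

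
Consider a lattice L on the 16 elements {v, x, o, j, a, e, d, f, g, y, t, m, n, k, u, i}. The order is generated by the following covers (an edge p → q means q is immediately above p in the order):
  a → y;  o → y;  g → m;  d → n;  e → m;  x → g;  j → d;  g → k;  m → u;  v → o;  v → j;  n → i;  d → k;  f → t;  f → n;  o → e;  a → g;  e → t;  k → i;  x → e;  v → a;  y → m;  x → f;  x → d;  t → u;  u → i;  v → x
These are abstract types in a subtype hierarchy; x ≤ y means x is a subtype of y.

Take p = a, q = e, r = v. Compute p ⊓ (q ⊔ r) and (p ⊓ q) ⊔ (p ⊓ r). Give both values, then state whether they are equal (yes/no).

v; v; yes

q ⊔ r = e, so p ⊓ (q ⊔ r) = a ⊓ e = v.
p ⊓ q = v and p ⊓ r = v, so (p ⊓ q) ⊔ (p ⊓ r) = v ⊔ v = v.
Equal: yes.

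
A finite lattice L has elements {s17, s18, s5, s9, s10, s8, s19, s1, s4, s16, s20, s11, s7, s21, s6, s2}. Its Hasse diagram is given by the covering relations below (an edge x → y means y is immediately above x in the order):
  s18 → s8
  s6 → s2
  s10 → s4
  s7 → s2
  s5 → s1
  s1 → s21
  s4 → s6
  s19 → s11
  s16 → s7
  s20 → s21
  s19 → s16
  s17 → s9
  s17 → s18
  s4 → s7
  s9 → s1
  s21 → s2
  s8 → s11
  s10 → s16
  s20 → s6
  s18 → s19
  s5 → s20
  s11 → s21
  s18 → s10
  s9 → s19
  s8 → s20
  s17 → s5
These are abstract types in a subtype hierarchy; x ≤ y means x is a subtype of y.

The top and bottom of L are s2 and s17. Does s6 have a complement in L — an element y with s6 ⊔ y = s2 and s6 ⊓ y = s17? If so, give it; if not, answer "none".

s9

Need y with s6 ∨ y = s2 and s6 ∧ y = s17.
Checking each element gives: s9.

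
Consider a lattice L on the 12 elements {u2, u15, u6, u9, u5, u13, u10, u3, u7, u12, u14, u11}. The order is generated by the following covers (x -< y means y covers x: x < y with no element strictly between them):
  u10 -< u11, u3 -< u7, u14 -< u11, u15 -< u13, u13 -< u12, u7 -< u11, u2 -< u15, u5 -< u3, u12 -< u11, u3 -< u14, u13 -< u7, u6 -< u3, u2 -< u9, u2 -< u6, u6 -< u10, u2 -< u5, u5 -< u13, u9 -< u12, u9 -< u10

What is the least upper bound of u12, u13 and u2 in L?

Common upper bounds of {u12, u13, u2}: u11, u12.
The least among these is u12.

u12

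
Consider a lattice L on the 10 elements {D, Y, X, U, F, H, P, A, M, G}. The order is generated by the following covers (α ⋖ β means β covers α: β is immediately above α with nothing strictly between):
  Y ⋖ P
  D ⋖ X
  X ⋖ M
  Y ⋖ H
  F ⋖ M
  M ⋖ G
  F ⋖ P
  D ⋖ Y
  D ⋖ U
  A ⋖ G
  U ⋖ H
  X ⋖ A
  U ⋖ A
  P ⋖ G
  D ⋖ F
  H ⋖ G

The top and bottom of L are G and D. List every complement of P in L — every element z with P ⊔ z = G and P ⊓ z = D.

A, U, X

Need z with P ∨ z = G and P ∧ z = D.
Checking each element gives: A, U, X.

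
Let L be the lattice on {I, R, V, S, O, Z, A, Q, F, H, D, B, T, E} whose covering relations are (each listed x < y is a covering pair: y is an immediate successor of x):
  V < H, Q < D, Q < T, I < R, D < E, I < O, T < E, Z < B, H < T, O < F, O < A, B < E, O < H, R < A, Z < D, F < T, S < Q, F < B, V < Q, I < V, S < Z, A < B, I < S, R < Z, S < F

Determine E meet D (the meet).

Common lower bounds of {E, D}: D, I, Q, R, S, V, Z.
The greatest among these is D.

D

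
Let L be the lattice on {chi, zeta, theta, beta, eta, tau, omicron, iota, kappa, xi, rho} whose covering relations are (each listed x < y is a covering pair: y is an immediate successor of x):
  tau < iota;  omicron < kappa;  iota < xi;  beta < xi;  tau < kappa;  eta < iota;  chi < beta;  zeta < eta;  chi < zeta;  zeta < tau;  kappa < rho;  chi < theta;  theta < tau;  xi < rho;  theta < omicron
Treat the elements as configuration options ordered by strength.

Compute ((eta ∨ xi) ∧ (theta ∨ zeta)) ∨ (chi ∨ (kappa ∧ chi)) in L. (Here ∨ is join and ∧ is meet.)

tau

eta ∨ xi = xi
theta ∨ zeta = tau
xi ∧ tau = tau
kappa ∧ chi = chi
chi ∨ chi = chi
tau ∨ chi = tau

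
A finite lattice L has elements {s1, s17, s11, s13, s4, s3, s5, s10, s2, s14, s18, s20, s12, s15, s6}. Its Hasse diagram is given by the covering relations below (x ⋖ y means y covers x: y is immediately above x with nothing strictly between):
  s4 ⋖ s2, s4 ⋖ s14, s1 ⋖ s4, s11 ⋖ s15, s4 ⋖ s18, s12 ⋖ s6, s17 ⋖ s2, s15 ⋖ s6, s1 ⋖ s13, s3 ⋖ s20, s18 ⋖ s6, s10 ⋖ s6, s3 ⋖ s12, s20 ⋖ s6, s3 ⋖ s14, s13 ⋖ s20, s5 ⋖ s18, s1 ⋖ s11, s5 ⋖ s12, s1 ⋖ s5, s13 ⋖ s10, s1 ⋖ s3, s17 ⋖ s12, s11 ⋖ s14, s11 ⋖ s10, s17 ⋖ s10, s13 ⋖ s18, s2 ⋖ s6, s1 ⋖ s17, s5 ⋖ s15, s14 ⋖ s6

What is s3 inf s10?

s1

Common lower bounds of {s3, s10}: s1.
The greatest among these is s1.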